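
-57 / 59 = -0.97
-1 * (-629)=629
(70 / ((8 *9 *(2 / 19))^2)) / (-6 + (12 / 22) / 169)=-23488465 / 115582464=-0.20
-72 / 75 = -24 / 25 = -0.96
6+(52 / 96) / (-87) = 12515 / 2088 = 5.99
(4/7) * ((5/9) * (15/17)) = 0.28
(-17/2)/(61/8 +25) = -68/261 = -0.26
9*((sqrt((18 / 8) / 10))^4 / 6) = 243 / 3200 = 0.08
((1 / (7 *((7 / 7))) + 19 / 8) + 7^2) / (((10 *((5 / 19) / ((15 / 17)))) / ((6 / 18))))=10963 / 1904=5.76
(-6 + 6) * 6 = 0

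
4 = 4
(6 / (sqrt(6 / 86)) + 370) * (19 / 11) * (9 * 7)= 2394 * sqrt(129) / 11 + 442890 / 11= 42734.60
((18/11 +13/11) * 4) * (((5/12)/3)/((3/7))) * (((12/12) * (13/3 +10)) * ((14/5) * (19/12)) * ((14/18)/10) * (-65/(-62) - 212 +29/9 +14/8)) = -64417540663/17321040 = -3719.03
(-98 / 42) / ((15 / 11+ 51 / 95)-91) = 7315 / 279327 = 0.03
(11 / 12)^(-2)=144 / 121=1.19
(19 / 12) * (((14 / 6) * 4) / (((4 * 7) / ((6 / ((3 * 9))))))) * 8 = 0.94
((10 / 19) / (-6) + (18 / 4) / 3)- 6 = -523 / 114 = -4.59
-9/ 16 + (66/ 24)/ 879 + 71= 70.44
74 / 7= 10.57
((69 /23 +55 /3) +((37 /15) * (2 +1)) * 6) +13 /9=3023 /45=67.18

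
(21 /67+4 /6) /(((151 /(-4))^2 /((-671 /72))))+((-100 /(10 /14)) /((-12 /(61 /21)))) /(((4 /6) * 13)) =4186572191 /1072422234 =3.90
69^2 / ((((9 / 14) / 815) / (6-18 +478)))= 2812724740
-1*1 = -1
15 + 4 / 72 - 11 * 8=-1313 / 18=-72.94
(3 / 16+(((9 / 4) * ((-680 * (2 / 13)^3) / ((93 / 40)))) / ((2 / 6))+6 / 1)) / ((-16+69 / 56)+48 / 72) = 0.07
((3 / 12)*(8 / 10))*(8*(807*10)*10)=129120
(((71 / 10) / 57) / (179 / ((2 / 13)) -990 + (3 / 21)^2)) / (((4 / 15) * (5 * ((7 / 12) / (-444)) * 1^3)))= -662004 / 1615475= -0.41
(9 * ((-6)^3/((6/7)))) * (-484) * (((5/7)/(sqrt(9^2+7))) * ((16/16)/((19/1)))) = 17820 * sqrt(22)/19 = 4399.12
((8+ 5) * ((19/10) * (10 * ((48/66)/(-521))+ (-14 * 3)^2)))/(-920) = -624255697/13181300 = -47.36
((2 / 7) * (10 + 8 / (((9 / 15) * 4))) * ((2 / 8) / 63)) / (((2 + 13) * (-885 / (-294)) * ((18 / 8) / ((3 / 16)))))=2 / 71685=0.00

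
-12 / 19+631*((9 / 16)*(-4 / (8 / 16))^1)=-107925 / 38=-2840.13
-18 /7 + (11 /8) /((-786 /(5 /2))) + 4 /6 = -168065 /88032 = -1.91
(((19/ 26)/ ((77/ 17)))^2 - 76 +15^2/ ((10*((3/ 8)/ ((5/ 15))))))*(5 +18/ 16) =-224343895/ 654368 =-342.84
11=11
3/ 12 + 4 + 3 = 29/ 4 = 7.25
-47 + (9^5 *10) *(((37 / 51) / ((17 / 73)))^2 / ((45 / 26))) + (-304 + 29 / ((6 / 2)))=829576657820 / 250563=3310850.60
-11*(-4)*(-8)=-352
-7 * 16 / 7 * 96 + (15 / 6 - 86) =-3239 / 2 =-1619.50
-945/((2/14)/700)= -4630500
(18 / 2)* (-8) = -72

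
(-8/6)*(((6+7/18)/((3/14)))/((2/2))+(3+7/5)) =-18476/405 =-45.62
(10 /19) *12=120 /19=6.32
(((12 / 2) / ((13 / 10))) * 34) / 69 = 680 / 299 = 2.27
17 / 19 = 0.89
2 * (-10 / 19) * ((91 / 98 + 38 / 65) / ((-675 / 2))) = 204 / 43225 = 0.00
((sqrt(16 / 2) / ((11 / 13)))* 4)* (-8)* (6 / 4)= -1248* sqrt(2) / 11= -160.45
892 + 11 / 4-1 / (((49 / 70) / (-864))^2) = -298423029 / 196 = -1522566.47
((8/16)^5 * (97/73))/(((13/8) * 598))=97/2270008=0.00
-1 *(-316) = 316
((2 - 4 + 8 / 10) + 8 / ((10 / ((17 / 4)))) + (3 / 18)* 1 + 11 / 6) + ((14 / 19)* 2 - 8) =-221 / 95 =-2.33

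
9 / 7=1.29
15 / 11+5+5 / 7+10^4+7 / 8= 6164899 / 616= 10007.95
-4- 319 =-323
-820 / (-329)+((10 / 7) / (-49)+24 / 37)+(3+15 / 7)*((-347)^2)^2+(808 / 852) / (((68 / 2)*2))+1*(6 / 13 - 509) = 4187144335936403686027 / 56155923642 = 74562825511.16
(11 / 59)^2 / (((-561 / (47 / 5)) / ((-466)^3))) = 52317657832 / 887655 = 58939.18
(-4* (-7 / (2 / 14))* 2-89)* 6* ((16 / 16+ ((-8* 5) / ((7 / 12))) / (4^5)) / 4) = 189981 / 448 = 424.06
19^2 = 361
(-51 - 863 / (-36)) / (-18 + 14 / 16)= 1946 / 1233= 1.58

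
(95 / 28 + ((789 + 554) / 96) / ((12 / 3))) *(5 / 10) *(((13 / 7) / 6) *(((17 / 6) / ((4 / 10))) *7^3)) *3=143259935 / 18432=7772.35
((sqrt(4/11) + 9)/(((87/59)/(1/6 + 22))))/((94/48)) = 62776 * sqrt(11)/44979 + 94164/1363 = 73.71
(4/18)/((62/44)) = 44/279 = 0.16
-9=-9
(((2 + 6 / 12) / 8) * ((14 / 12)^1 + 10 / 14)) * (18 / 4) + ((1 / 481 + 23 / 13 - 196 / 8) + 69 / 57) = -77271501 / 4094272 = -18.87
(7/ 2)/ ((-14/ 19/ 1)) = -19/ 4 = -4.75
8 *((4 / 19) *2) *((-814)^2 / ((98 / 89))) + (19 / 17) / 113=2026931.70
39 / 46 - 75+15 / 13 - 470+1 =-324115 / 598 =-542.00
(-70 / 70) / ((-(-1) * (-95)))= 1 / 95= 0.01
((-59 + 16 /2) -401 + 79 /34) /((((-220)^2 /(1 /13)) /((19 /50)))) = -290491 /1069640000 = -0.00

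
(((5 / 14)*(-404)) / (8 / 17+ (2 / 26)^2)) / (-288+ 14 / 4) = 5803460 / 5452727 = 1.06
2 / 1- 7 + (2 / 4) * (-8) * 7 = -33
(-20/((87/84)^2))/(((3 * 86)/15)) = -39200/36163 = -1.08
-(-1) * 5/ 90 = 0.06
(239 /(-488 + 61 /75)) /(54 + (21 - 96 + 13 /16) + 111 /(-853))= 48928080 /2026416401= 0.02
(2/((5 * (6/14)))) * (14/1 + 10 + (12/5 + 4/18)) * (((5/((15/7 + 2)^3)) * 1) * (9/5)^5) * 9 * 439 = 49708972530252/381078125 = 130443.00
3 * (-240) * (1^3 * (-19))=13680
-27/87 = -9/29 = -0.31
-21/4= -5.25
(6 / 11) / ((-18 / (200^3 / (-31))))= 8000000 / 1023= 7820.14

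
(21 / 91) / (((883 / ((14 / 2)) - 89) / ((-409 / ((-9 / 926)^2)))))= -613738447 / 22815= -26900.66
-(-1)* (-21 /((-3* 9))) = 7 /9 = 0.78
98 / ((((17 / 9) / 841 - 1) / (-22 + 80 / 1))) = -10755549 / 1888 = -5696.80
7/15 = 0.47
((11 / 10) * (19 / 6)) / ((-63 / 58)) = -6061 / 1890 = -3.21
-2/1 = -2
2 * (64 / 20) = 32 / 5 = 6.40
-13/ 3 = -4.33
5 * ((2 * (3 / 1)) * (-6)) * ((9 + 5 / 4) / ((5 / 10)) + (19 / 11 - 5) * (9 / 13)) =-469350 / 143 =-3282.17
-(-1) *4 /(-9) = -4 /9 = -0.44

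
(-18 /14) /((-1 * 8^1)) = 0.16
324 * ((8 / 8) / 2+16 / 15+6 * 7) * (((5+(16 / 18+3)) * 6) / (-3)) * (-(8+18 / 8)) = 2572176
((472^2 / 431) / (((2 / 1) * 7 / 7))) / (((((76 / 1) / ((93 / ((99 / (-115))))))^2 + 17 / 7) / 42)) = 416217561412800 / 112097614663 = 3712.99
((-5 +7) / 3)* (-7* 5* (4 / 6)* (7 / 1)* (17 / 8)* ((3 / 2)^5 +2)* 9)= -1278655 / 64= -19978.98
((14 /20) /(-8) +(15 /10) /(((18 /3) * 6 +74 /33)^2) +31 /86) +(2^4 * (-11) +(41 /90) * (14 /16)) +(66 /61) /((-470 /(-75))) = -3095132686800493 /17670847046760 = -175.15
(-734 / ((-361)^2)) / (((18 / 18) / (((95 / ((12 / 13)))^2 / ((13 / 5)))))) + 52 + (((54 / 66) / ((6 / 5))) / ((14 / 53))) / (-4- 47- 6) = 58060463 / 2001384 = 29.01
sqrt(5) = 2.24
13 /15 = 0.87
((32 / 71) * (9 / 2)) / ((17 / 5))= 720 / 1207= 0.60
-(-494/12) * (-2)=-247/3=-82.33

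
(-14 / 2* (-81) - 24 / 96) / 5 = 2267 / 20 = 113.35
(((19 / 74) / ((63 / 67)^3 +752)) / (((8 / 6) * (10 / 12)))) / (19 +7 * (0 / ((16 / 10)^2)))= 0.00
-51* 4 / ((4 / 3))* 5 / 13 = -765 / 13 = -58.85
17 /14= 1.21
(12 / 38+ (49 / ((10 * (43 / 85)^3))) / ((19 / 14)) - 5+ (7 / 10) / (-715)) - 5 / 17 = 4206489265523 / 183617441150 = 22.91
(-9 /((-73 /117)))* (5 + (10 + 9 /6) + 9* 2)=72657 /146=497.65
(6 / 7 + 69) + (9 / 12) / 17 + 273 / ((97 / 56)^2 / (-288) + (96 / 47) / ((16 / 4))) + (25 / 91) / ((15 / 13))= 18675204487855 / 30321879252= 615.90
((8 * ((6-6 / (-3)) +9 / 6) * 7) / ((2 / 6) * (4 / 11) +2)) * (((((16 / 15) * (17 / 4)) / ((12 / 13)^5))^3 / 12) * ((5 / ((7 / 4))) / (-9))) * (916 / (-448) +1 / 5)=54292977095582266581874477 / 14332141085046865920000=3788.20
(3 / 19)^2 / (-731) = -0.00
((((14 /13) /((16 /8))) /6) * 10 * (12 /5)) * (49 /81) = 1372 /1053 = 1.30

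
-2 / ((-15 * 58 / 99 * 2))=33 / 290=0.11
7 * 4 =28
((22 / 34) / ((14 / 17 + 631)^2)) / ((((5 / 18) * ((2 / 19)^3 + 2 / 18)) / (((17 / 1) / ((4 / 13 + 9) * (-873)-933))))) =-402814269 / 4130053313622815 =-0.00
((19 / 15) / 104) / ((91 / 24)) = 19 / 5915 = 0.00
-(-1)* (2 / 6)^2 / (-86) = -1 / 774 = -0.00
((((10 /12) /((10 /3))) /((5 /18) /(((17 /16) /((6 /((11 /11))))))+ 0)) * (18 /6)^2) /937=459 /299840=0.00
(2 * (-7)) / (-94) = 7 / 47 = 0.15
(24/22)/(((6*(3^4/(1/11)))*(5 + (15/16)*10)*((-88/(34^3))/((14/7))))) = -157216/12398265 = -0.01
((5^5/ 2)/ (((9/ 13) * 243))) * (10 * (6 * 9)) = 406250/ 81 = 5015.43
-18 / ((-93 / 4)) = 24 / 31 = 0.77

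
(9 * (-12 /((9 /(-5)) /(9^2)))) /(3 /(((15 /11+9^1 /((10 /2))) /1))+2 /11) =3100680 /721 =4300.53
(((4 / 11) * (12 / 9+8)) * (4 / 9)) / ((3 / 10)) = 4480 / 891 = 5.03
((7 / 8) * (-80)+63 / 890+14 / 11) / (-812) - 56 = -63499819 / 1135640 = -55.92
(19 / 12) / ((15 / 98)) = 931 / 90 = 10.34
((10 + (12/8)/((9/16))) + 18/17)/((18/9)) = 350/51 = 6.86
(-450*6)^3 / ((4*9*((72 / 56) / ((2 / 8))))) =-106312500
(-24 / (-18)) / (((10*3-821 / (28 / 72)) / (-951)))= 2219 / 3642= 0.61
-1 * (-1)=1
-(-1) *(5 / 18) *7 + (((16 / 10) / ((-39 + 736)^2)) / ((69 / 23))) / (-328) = 3485679569 / 1792635210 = 1.94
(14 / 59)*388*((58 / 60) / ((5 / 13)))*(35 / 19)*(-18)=-43005144 / 5605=-7672.64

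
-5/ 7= -0.71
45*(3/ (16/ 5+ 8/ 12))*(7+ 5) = 12150/ 29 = 418.97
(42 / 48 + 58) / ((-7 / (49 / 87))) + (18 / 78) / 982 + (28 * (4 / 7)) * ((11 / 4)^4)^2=39675737925939 / 758198272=52328.97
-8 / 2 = -4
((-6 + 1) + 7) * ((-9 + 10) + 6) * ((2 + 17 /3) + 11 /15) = 588 /5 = 117.60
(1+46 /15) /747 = 0.01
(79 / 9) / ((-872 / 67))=-5293 / 7848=-0.67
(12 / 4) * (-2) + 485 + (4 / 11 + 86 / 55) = 26451 / 55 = 480.93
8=8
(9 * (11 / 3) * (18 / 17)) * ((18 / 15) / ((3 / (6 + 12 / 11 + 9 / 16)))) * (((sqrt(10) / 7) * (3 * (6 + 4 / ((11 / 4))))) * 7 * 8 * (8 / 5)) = 96828.86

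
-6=-6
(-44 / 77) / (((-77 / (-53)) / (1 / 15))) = -0.03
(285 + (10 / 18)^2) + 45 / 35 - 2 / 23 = 3736343 / 13041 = 286.51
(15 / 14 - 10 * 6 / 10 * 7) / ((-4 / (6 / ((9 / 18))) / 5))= 8595 / 14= 613.93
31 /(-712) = -0.04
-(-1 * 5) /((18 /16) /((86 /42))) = 1720 /189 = 9.10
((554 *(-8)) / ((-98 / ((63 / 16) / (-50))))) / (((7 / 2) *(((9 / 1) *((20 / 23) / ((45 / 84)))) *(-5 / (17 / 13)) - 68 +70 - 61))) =0.01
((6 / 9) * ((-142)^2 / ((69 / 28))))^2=29756972.29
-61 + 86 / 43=-59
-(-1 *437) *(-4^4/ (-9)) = 12430.22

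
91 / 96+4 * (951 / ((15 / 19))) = 2313287 / 480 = 4819.35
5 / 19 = 0.26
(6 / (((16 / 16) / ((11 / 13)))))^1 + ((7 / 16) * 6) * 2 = 537 / 52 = 10.33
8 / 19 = 0.42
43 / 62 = 0.69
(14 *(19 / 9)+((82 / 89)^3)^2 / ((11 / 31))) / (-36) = -0.87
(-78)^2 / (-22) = -3042 / 11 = -276.55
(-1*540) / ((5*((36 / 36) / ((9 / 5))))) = -972 / 5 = -194.40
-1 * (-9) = 9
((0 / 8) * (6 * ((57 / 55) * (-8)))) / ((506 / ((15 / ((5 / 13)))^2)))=0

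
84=84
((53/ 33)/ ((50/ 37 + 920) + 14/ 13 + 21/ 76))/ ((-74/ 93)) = -811642/ 371034279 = -0.00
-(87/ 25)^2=-7569/ 625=-12.11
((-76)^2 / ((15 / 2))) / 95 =608 / 75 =8.11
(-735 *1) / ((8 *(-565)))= 147 / 904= 0.16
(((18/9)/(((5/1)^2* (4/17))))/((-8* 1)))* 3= -51/400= -0.13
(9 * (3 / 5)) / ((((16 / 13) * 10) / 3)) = 1053 / 800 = 1.32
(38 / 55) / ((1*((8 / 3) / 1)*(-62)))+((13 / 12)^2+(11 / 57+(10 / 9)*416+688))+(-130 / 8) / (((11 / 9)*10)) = 596200219 / 518320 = 1150.26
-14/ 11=-1.27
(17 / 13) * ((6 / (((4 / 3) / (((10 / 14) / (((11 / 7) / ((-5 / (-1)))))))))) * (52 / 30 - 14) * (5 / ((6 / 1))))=-19550 / 143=-136.71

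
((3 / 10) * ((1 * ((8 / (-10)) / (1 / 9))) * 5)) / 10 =-27 / 25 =-1.08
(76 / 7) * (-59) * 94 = -421496 / 7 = -60213.71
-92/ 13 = -7.08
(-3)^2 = 9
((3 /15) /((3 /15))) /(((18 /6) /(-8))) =-8 /3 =-2.67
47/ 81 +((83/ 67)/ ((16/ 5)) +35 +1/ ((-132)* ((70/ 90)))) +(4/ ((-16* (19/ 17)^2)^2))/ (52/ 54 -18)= 57648333722292067/ 1603255565640960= 35.96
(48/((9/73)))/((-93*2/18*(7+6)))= -1168/403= -2.90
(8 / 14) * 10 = 40 / 7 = 5.71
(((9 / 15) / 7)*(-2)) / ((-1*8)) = 3 / 140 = 0.02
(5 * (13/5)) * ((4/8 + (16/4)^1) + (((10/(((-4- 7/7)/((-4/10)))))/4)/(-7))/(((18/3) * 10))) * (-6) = -122837/350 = -350.96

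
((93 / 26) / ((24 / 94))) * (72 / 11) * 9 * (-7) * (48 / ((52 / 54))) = -535325112 / 1859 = -287964.02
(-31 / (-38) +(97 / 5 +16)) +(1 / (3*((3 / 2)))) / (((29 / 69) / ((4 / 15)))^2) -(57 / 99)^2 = 31299198839 / 870056550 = 35.97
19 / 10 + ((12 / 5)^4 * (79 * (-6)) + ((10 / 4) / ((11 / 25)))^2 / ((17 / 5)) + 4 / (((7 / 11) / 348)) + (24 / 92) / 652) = -1825579615476181 / 134954627500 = -13527.36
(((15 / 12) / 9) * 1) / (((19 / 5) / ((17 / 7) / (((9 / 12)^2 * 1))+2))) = 4975 / 21546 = 0.23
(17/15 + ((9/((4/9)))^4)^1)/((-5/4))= -645705167/4800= -134521.91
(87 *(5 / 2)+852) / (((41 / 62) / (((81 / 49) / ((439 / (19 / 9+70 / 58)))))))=516812346 / 25576579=20.21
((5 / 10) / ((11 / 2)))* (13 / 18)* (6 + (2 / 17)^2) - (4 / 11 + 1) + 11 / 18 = -20467 / 57222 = -0.36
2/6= 1/3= 0.33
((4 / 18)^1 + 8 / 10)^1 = 1.02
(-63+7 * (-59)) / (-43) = 476 / 43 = 11.07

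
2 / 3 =0.67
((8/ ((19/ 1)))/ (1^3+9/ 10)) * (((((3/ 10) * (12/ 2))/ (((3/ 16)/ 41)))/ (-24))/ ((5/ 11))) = -14432/ 1805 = -8.00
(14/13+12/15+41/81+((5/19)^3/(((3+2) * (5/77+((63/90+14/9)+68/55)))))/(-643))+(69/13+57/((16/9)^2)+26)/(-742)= 35980344118347948361/15531567437198891520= 2.32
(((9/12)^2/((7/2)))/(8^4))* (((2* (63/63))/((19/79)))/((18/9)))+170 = 740885191/4358144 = 170.00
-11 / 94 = -0.12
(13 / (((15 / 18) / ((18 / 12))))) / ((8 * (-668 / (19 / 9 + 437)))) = -3211 / 1670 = -1.92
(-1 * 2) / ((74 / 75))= -75 / 37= -2.03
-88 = -88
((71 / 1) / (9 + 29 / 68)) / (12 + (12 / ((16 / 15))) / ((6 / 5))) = 38624 / 109611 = 0.35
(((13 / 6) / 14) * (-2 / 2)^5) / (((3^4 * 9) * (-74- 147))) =1 / 1041012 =0.00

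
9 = 9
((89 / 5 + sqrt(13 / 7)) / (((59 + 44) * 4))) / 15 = sqrt(91) / 43260 + 89 / 30900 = 0.00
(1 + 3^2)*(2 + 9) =110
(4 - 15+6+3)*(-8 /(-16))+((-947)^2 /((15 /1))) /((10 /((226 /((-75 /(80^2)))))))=-25942890977 /225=-115301737.68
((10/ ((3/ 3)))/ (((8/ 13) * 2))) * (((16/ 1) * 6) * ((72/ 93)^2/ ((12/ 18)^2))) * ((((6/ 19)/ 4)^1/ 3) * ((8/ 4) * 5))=5054400/ 18259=276.82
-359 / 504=-0.71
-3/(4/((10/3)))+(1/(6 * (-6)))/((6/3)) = -181/72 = -2.51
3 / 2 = 1.50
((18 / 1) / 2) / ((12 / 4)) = 3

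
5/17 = 0.29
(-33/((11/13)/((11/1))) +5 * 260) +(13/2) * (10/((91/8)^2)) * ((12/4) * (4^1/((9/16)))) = 1684961/1911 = 881.72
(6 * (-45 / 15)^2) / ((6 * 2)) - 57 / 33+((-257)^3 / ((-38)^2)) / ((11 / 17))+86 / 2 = -287841027 / 15884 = -18121.44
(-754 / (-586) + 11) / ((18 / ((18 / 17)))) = 3600 / 4981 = 0.72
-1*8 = -8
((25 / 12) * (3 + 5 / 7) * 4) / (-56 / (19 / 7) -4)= -475 / 378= -1.26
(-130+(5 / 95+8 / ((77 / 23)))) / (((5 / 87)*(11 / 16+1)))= -86590288 / 65835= -1315.26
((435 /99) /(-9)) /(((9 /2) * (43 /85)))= -24650 /114939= -0.21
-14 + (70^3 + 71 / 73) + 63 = 25042648 / 73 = 343049.97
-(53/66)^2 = -2809/4356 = -0.64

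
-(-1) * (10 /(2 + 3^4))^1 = 10 /83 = 0.12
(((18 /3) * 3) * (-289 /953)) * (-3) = 15606 /953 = 16.38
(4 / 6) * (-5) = -10 / 3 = -3.33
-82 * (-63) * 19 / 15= 6543.60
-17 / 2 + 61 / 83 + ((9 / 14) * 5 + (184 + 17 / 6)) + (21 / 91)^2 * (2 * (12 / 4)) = 107577097 / 589134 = 182.60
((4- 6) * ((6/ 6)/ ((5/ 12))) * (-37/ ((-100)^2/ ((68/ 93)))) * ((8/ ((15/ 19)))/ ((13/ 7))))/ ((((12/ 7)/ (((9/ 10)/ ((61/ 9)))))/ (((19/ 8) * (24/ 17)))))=35342622/ 1920546875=0.02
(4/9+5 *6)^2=75076/81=926.86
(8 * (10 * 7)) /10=56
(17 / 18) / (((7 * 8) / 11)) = 187 / 1008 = 0.19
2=2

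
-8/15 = -0.53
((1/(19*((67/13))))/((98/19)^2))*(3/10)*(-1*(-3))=2223/6434680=0.00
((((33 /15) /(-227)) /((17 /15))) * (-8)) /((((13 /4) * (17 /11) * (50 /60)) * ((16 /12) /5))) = 52272 /852839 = 0.06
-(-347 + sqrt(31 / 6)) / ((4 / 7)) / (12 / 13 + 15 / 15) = 31577 / 100 - 91*sqrt(186) / 600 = 313.70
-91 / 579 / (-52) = 7 / 2316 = 0.00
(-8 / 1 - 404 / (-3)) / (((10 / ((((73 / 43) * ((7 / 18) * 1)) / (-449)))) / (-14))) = 135926 / 521289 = 0.26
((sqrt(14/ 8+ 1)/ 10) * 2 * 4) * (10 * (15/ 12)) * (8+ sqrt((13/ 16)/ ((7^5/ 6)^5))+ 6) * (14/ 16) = 45 * sqrt(6006)/ 110730297608+ 245 * sqrt(11)/ 4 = 203.14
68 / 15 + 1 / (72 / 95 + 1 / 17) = 113917 / 19785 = 5.76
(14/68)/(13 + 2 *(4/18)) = 63/4114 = 0.02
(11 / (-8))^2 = 121 / 64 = 1.89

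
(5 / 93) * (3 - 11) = -40 / 93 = -0.43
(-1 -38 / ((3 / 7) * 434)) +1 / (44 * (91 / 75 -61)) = -22104127 / 18348528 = -1.20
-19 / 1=-19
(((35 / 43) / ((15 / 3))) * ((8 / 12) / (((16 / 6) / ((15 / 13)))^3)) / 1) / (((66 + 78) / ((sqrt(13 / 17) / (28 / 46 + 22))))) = 0.00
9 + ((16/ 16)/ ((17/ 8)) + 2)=195/ 17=11.47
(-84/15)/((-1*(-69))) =-28/345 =-0.08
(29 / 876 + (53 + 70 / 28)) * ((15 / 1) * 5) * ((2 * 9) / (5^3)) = 599.76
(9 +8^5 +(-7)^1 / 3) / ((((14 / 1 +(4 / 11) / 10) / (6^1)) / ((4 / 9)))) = 10815640 / 1737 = 6226.62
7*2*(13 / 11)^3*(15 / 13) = 26.66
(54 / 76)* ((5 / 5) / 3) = 9 / 38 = 0.24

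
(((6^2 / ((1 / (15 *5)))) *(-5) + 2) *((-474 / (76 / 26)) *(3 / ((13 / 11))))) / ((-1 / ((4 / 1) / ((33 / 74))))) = -946911696 / 19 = -49837457.68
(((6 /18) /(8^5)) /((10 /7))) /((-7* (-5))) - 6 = -29491199 /4915200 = -6.00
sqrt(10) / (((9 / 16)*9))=16*sqrt(10) / 81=0.62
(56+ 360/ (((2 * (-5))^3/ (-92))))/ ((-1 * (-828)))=0.11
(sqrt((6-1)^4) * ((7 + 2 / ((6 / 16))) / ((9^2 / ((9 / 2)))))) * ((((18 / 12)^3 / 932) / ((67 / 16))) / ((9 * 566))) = 925 / 318089736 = 0.00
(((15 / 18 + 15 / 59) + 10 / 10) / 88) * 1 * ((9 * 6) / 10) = 0.13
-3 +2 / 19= -55 / 19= -2.89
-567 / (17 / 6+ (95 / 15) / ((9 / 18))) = -1134 / 31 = -36.58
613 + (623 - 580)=656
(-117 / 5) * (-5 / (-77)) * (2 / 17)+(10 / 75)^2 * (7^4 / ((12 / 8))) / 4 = 6127868 / 883575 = 6.94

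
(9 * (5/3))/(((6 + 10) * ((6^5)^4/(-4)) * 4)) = -0.00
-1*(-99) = 99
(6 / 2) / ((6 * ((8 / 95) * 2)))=95 / 32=2.97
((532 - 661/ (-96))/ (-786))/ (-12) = 51733/ 905472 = 0.06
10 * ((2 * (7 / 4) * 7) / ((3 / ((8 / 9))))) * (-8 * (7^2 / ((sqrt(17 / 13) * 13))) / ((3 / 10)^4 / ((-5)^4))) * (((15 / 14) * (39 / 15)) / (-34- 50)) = 12250000000 * sqrt(221) / 37179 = 4898177.52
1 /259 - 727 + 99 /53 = -9953835 /13727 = -725.13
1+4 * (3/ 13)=25/ 13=1.92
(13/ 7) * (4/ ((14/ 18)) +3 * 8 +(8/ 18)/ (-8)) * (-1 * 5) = -238225/ 882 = -270.10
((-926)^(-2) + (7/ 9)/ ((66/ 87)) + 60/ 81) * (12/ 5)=449746459/ 106112655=4.24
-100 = -100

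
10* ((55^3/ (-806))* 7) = -5823125/ 403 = -14449.44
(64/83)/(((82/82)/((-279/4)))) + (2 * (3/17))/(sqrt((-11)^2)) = -834270/15521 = -53.75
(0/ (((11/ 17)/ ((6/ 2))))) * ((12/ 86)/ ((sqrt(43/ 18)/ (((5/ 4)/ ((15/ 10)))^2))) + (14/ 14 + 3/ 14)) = 0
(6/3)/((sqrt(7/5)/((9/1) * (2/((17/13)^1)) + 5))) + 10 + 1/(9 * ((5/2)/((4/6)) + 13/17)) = 27698/2763 + 638 * sqrt(35)/119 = 41.74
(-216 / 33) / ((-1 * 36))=2 / 11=0.18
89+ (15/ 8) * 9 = 847/ 8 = 105.88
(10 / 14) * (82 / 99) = 410 / 693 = 0.59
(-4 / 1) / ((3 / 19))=-76 / 3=-25.33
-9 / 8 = -1.12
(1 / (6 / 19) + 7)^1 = 61 / 6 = 10.17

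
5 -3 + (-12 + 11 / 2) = -9 / 2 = -4.50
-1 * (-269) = 269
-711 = -711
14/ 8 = 7/ 4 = 1.75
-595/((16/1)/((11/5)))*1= -1309/16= -81.81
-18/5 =-3.60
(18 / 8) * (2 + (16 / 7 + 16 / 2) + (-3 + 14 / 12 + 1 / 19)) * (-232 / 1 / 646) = -729321 / 85918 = -8.49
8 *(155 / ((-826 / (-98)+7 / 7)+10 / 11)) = 23870 / 199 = 119.95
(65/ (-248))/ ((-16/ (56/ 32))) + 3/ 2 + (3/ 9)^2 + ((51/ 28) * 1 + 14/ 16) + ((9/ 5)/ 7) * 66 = 106531357/ 4999680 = 21.31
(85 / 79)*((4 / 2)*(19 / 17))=190 / 79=2.41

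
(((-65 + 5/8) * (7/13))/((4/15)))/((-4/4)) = 54075/416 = 129.99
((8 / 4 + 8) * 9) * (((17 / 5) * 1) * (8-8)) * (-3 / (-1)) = 0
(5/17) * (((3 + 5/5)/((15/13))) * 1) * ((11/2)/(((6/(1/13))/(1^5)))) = 11/153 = 0.07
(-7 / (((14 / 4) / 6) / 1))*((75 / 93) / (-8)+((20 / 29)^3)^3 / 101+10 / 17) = -9039567825064470885 / 1544343717715158526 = -5.85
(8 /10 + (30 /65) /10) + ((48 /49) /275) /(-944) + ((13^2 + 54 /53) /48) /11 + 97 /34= 1797358381853 /446982135600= 4.02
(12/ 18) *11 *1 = 22/ 3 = 7.33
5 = 5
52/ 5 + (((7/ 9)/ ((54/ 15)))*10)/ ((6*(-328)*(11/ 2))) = 45589813/ 4383720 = 10.40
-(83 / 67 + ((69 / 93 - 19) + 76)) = -122503 / 2077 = -58.98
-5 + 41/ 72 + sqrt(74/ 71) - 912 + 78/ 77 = -914.40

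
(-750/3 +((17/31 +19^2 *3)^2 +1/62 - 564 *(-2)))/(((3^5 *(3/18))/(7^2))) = 110654923603/77841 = 1421550.64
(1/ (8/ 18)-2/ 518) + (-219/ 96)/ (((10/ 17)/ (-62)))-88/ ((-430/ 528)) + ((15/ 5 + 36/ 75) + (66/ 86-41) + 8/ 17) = 47629683291/ 151463200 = 314.46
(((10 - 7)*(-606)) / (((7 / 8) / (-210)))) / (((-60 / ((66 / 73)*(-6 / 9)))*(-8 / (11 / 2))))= -219978 / 73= -3013.40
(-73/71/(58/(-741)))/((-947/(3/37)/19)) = -3083301/144290602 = -0.02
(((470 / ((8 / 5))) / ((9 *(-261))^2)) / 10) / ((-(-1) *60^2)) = 47 / 31782533760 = 0.00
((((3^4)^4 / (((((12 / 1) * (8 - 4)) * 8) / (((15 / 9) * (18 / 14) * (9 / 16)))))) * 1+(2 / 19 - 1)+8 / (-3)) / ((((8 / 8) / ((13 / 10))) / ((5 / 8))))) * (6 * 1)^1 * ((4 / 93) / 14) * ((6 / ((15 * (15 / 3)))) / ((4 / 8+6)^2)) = 110411929157 / 28814822400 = 3.83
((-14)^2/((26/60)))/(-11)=-5880/143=-41.12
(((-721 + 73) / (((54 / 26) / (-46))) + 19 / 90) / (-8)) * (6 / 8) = -1291699 / 960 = -1345.52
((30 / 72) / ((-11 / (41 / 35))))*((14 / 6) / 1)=-41 / 396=-0.10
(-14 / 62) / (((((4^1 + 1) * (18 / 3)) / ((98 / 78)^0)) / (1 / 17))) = -7 / 15810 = -0.00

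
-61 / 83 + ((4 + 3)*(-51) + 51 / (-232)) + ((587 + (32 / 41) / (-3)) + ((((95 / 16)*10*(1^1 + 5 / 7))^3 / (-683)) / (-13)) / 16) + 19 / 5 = 240.01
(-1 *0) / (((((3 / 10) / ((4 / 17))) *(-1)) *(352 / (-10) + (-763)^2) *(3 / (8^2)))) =0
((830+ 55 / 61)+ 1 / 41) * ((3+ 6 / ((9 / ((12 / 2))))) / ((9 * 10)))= 7273511 / 112545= 64.63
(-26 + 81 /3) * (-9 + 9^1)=0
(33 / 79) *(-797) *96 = -2524896 / 79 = -31960.71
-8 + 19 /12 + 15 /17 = -1129 /204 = -5.53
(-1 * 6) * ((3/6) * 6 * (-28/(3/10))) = 1680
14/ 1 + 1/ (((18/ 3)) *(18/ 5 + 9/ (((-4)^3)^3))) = 198834334/ 14155641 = 14.05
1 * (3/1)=3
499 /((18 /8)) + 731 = 8575 /9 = 952.78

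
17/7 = 2.43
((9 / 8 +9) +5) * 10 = 605 / 4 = 151.25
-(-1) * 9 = 9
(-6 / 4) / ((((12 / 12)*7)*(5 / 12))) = -0.51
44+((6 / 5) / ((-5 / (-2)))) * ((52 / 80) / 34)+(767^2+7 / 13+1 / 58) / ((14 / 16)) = 7541189120921 / 11215750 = 672374.93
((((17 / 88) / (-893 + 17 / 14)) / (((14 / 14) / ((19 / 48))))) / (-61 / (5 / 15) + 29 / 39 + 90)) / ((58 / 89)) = 373711 / 262030785280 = 0.00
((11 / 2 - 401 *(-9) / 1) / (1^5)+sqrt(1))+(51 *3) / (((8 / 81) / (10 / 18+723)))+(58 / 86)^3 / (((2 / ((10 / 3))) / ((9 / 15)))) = 178810258187 / 159014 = 1124493.81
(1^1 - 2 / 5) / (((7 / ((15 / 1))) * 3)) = 3 / 7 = 0.43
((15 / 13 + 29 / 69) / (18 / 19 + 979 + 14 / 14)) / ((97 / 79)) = 1059706 / 810836871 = 0.00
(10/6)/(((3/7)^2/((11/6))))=2695/162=16.64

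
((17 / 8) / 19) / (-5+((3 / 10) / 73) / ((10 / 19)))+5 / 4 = 3400035 / 2769668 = 1.23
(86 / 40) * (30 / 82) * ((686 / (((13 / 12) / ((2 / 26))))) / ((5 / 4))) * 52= 4247712 / 2665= 1593.89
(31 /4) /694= 31 /2776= 0.01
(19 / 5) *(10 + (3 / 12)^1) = 779 / 20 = 38.95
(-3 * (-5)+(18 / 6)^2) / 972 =2 / 81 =0.02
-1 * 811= -811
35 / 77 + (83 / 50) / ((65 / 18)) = 16342 / 17875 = 0.91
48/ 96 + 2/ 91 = 95/ 182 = 0.52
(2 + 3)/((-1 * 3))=-5/3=-1.67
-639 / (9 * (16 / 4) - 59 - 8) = 20.61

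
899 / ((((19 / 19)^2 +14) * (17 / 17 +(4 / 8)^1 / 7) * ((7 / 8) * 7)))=14384 / 1575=9.13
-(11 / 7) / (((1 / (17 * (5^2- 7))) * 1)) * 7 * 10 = -33660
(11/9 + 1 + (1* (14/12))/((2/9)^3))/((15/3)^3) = 15629/18000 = 0.87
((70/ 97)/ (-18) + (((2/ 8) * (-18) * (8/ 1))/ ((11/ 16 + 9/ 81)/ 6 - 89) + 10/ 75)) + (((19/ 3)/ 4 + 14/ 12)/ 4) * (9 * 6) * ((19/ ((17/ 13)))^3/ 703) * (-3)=-236595980303046959/ 487389857478120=-485.43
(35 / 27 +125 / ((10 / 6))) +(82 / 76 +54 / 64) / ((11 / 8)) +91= 3807775 / 22572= 168.69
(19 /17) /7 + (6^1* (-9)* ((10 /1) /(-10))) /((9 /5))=3589 /119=30.16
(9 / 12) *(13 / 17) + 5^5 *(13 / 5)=552539 / 68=8125.57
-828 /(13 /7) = -5796 /13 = -445.85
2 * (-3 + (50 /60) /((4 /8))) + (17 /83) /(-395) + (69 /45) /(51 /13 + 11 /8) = -128860037 /54193605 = -2.38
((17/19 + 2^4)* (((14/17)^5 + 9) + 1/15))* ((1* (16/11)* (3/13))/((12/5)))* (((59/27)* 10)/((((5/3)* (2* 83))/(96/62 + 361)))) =5190264315206176/8121268251603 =639.10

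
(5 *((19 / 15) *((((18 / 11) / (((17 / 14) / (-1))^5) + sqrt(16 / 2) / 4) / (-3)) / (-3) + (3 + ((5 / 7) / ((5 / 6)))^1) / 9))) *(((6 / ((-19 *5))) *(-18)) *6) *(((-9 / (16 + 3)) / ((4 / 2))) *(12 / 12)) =-7644924828 / 2077250791 - 54 *sqrt(2) / 95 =-4.48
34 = 34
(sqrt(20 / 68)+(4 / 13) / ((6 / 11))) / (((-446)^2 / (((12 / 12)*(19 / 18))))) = 19*sqrt(85) / 60868296+209 / 69819516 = 0.00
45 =45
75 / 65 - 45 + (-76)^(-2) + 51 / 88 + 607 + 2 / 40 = 2328335917 / 4129840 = 563.78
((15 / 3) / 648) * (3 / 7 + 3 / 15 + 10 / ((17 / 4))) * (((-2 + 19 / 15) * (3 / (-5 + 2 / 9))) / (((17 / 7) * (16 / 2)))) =9757 / 17894880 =0.00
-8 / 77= -0.10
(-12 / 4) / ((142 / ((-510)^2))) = -390150 / 71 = -5495.07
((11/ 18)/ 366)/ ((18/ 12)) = 0.00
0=0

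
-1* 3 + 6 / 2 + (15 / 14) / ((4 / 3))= 45 / 56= 0.80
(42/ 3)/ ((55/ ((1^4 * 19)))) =266/ 55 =4.84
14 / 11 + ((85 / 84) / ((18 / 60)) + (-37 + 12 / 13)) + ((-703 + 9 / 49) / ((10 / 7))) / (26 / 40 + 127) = -541039885 / 15333318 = -35.29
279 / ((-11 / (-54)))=15066 / 11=1369.64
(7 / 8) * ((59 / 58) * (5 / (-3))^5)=-1290625 / 112752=-11.45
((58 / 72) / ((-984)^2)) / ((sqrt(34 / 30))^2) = 145 / 197524224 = 0.00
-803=-803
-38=-38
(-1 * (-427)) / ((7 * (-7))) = -61 / 7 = -8.71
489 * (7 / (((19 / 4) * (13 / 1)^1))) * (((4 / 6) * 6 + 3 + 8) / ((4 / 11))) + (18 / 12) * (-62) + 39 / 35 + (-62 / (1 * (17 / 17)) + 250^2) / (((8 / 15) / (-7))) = -28262372883 / 34580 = -817304.02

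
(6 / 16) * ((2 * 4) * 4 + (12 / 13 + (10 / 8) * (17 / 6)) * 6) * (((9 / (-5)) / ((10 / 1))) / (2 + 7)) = -9171 / 20800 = -0.44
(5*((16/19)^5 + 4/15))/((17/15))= 3.04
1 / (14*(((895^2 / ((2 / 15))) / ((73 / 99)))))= 73 / 8326654875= 0.00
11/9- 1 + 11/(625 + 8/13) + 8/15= 94319/121995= 0.77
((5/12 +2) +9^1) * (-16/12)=-137/9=-15.22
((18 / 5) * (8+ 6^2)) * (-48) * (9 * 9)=-3079296 / 5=-615859.20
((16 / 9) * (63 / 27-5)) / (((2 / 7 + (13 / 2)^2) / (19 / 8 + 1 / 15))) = -131264 / 482355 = -0.27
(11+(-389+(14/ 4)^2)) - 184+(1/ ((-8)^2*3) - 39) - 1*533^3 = -29072644943/ 192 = -151420025.74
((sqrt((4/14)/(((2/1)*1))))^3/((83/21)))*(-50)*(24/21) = -1200*sqrt(7)/4067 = -0.78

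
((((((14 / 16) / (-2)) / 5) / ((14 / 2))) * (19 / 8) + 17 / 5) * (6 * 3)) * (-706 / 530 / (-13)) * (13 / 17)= 6852789 / 1441600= 4.75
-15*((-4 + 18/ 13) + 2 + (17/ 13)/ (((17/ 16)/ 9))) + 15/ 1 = -1845/ 13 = -141.92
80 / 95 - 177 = -3347 / 19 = -176.16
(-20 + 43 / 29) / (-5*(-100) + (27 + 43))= -179 / 5510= -0.03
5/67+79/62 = 5603/4154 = 1.35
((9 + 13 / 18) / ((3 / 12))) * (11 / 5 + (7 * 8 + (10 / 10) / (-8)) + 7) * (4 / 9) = 91105 / 81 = 1124.75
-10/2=-5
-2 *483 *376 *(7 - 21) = 5085024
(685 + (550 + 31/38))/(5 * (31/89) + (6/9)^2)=37615761/66538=565.33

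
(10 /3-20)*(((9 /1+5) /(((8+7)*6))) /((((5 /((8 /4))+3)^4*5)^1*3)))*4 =-0.00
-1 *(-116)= 116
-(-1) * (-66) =-66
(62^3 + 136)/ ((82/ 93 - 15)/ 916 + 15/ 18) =20314271232/ 69677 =291549.17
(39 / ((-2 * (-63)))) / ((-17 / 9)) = -39 / 238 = -0.16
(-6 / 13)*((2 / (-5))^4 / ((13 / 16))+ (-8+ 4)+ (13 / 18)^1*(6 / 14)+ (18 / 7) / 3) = 136589 / 105625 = 1.29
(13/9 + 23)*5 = 1100/9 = 122.22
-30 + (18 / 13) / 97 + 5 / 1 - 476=-631743 / 1261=-500.99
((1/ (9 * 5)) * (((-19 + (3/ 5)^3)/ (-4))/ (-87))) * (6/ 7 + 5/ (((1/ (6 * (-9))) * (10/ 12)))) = 15262/ 39375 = 0.39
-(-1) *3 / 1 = 3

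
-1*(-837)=837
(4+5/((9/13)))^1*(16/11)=16.32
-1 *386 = -386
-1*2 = -2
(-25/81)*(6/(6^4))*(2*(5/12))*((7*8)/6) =-875/78732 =-0.01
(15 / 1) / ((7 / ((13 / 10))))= 39 / 14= 2.79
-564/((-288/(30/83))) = 0.71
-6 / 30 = -1 / 5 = -0.20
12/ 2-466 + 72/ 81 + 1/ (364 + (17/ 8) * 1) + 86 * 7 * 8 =114852020/ 26361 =4356.89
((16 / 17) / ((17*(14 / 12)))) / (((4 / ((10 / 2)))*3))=0.02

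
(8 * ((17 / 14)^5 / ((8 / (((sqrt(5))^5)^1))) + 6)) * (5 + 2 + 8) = 2933.71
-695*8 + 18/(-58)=-161249/29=-5560.31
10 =10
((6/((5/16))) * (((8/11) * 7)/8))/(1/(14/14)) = 672/55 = 12.22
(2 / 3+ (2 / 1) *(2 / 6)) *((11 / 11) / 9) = 0.15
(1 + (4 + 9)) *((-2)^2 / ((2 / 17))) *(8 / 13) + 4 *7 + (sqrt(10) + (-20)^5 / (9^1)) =-41562452 / 117 + sqrt(10) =-355231.47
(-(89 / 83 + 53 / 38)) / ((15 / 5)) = -7781 / 9462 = -0.82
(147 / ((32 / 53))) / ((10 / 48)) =1168.65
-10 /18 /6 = -5 /54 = -0.09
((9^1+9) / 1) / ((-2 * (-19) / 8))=72 / 19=3.79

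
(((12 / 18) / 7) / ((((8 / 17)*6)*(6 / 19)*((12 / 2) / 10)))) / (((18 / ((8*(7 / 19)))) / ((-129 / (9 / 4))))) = -3655 / 2187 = -1.67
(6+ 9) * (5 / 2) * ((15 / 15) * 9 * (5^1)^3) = 42187.50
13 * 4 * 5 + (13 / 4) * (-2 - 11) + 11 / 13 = 11367 / 52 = 218.60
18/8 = 9/4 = 2.25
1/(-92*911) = -1/83812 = -0.00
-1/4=-0.25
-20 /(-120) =1 /6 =0.17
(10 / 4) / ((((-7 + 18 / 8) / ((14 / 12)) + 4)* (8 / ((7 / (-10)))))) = 49 / 16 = 3.06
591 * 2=1182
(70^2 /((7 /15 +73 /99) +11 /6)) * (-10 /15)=-3234000 /3007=-1075.49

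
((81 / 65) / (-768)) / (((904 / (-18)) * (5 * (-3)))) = -81 / 37606400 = -0.00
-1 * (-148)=148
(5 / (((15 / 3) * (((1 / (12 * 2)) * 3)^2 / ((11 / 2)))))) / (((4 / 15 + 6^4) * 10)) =132 / 4861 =0.03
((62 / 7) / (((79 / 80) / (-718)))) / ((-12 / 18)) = 5341920 / 553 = 9659.89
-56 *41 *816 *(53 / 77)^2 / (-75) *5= 250607744 / 4235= 59175.38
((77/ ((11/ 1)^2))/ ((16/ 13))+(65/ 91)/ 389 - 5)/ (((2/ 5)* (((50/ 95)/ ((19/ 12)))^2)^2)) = -36473339529271247/ 39750746112000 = -917.55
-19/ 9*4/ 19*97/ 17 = -388/ 153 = -2.54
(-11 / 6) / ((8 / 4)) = -11 / 12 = -0.92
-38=-38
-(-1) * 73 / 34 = 73 / 34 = 2.15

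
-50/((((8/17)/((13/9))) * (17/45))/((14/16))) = -11375/32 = -355.47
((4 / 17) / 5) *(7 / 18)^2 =0.01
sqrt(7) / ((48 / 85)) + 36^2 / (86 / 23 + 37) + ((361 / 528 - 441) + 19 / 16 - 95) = -62128529 / 123684 + 85 * sqrt(7) / 48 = -497.63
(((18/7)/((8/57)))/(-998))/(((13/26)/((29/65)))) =-14877/908180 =-0.02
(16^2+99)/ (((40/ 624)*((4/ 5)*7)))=13845/ 14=988.93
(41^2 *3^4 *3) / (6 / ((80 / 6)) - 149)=-8169660 / 2971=-2749.80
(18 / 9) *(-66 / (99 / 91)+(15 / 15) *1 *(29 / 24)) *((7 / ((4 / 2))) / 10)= -9989 / 240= -41.62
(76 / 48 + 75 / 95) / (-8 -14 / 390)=-35165 / 119092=-0.30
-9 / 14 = -0.64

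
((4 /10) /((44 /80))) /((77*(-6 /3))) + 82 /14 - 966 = -813245 /847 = -960.15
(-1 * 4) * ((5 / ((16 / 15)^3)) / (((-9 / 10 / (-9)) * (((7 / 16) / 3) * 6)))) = -84375 / 448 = -188.34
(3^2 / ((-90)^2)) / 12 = 1 / 10800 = 0.00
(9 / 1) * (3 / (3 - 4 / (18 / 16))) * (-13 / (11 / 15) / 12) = 3159 / 44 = 71.80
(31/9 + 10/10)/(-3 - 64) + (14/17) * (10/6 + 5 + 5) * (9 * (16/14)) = 98.76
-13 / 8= -1.62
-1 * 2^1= -2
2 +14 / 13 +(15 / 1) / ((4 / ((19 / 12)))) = 1875 / 208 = 9.01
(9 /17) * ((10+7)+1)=162 /17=9.53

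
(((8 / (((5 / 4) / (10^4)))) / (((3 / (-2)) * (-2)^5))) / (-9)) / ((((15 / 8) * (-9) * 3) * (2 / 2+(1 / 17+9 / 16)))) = 1740800 / 964467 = 1.80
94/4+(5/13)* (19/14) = 2186/91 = 24.02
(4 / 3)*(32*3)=128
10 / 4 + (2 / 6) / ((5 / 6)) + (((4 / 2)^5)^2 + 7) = 10339 / 10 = 1033.90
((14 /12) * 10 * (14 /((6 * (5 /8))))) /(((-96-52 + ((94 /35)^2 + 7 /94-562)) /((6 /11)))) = -90277600 /2670272253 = -0.03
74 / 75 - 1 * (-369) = 27749 / 75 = 369.99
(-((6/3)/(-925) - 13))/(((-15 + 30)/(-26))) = -104234/4625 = -22.54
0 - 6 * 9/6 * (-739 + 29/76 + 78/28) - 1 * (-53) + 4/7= 6676.07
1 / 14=0.07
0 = 0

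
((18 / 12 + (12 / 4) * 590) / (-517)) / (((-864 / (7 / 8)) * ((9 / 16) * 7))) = 1181 / 1340064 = 0.00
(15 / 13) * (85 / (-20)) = -255 / 52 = -4.90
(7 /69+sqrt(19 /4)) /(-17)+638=637.87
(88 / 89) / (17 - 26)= -88 / 801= -0.11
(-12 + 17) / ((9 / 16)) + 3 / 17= 9.07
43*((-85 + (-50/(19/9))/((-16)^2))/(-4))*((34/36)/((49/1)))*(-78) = -1375.23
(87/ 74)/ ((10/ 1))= 87/ 740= 0.12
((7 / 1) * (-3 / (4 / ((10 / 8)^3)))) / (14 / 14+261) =-2625 / 67072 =-0.04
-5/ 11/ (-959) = 5/ 10549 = 0.00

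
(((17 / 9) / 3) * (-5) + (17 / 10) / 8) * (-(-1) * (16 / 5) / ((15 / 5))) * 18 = -12682 / 225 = -56.36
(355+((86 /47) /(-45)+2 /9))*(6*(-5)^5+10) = -938510444 /141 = -6656102.44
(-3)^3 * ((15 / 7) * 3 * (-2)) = 2430 / 7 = 347.14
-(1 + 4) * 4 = -20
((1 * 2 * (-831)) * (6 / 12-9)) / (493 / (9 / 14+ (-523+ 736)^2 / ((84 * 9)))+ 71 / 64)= 4606532160 / 3012113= 1529.34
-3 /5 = -0.60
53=53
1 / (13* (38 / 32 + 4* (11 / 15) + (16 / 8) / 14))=1680 / 93119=0.02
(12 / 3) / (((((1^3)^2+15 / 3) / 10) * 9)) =20 / 27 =0.74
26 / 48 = 13 / 24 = 0.54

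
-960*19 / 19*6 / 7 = -5760 / 7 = -822.86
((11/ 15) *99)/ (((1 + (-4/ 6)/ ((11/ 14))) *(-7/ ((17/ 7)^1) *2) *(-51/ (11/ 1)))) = 43923/ 2450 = 17.93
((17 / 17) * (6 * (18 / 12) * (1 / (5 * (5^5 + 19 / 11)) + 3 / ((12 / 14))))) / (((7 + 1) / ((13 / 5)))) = 35211501 / 3439400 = 10.24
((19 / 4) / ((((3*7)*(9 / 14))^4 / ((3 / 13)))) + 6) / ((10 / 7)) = 48361397 / 11514555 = 4.20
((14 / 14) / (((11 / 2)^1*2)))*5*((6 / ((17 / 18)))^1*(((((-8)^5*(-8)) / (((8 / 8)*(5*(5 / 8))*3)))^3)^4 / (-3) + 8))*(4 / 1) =-115792089237316195423570985008687907853269984665640551875738406761819379639936 / 131632840633392333984375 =-879659579479912165270274400000000000000000000000000000.00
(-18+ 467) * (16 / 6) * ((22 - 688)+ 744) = 93392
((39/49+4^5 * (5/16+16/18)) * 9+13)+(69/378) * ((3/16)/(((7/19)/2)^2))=91318991/8232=11093.17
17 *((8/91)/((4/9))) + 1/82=25183/7462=3.37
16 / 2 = 8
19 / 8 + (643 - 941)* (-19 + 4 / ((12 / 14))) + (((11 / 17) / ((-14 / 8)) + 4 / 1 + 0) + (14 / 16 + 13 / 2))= 6118571 / 1428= 4284.71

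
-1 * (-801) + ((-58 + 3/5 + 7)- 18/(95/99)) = 13905/19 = 731.84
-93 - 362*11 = -4075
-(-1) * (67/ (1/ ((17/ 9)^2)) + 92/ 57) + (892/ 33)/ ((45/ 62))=23523283/ 84645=277.91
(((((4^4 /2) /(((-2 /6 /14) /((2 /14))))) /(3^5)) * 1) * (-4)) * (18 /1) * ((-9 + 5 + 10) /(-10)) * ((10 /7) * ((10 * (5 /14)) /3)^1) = -102400 /441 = -232.20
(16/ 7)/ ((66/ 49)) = 56/ 33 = 1.70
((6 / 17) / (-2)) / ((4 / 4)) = -3 / 17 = -0.18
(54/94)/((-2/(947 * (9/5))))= -230121/470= -489.62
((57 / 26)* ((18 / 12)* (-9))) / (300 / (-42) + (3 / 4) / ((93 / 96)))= 333963 / 71864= 4.65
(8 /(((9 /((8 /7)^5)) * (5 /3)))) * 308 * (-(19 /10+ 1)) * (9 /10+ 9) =-2759589888 /300125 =-9194.80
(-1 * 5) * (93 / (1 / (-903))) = 419895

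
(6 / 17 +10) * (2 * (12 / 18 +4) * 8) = 39424 / 51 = 773.02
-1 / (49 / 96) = -96 / 49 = -1.96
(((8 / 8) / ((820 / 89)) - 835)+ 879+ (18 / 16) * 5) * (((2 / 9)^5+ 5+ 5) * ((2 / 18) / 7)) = 24082372943 / 3050471340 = 7.89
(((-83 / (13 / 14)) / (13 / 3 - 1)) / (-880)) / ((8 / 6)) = 5229 / 228800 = 0.02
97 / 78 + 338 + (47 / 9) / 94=39698 / 117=339.30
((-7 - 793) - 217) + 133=-884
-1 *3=-3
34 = 34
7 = 7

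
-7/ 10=-0.70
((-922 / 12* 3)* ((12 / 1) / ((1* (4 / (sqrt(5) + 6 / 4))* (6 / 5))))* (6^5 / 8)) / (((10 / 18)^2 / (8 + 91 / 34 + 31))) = -12857663871* sqrt(5) / 170 - 38572991613 / 340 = -282571213.26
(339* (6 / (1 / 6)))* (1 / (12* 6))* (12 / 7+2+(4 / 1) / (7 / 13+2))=69043 / 77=896.66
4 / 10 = 2 / 5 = 0.40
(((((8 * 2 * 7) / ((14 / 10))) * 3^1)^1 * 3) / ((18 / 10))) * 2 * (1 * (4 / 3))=3200 / 3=1066.67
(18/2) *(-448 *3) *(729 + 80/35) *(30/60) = -4422816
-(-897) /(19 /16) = 14352 /19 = 755.37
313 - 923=-610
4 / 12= 1 / 3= 0.33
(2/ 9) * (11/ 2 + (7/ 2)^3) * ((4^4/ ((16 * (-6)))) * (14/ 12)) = -301/ 9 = -33.44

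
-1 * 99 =-99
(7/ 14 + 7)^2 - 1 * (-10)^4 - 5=-39795/ 4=-9948.75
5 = 5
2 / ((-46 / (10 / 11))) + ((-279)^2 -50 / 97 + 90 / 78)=24834038808 / 319033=77841.60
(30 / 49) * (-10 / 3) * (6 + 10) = -1600 / 49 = -32.65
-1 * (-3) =3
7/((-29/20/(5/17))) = -700/493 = -1.42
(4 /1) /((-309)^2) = 4 /95481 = 0.00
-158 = -158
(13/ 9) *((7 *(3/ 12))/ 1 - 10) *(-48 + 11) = 5291/ 12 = 440.92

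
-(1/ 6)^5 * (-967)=967/ 7776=0.12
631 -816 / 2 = 223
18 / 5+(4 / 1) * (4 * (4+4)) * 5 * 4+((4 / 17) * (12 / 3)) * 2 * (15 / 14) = 1526542 / 595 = 2565.62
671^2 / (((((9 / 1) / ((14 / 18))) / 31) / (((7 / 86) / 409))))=683916079 / 2849094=240.05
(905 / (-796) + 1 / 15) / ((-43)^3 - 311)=12779 / 953026920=0.00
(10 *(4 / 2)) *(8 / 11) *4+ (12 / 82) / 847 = 2020486 / 34727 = 58.18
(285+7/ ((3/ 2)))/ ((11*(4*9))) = 79/ 108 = 0.73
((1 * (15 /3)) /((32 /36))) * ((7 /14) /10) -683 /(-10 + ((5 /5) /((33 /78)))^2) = 1324691 /8544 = 155.04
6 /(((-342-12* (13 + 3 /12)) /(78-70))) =-16 /167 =-0.10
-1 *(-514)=514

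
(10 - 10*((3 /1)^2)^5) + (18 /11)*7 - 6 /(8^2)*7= -207845159 /352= -590469.20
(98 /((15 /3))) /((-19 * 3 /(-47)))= 4606 /285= 16.16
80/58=40/29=1.38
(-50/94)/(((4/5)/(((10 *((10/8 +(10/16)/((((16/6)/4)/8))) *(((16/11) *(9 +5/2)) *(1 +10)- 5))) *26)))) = -50903125/188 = -270761.30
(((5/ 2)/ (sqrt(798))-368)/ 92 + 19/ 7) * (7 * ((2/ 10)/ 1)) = -9/ 5 + sqrt(798)/ 20976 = -1.80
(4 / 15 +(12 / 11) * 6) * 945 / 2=35406 / 11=3218.73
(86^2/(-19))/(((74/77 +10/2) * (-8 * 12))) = 142373/209304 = 0.68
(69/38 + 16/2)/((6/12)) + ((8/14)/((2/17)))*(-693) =-63581/19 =-3346.37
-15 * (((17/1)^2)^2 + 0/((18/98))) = -1252815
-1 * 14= -14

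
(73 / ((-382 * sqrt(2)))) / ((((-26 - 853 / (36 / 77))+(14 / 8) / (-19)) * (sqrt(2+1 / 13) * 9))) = 1387 * sqrt(78) / 2175886134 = 0.00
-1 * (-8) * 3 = 24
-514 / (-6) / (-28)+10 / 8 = -38 / 21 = -1.81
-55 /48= -1.15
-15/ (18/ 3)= -5/ 2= -2.50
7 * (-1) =-7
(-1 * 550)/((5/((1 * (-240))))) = 26400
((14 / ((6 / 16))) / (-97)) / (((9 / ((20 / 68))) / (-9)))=560 / 4947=0.11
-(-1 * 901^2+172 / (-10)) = 4059091 / 5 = 811818.20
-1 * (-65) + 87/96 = 2109/32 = 65.91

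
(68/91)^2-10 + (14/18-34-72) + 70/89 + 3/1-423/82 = -63113368615/543912642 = -116.04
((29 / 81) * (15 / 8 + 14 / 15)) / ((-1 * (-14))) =9773 / 136080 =0.07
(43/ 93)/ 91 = 0.01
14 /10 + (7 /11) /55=854 /605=1.41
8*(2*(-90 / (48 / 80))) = -2400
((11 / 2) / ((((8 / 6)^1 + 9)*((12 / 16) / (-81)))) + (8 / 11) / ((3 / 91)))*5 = -181190 / 1023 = -177.12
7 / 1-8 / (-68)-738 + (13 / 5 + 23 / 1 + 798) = 7881 / 85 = 92.72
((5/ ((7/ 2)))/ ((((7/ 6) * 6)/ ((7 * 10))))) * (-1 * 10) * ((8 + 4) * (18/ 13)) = -216000/ 91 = -2373.63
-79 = -79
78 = 78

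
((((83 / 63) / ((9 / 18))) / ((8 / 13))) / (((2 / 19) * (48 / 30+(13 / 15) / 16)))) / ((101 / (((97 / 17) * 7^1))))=19885970 / 2044947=9.72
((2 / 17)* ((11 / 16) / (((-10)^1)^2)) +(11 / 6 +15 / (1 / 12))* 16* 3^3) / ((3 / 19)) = 20297837009 / 40800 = 497496.01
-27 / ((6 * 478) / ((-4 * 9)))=81 / 239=0.34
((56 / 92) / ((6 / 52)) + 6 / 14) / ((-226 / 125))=-344375 / 109158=-3.15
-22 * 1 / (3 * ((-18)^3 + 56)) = 11 / 8664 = 0.00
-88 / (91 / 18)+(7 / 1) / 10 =-16.71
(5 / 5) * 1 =1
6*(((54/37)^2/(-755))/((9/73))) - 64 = -66291992/1033595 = -64.14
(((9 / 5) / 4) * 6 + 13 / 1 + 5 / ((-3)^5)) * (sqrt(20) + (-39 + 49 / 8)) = -10020563 / 19440 + 38101 * sqrt(5) / 1215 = -445.34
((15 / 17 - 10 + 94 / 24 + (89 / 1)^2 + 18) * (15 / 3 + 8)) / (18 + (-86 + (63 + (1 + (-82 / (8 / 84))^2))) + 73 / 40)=16184950 / 116330031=0.14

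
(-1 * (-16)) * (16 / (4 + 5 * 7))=6.56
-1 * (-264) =264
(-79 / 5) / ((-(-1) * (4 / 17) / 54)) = -36261 / 10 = -3626.10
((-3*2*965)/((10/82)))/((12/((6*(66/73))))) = -1566774/73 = -21462.66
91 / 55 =1.65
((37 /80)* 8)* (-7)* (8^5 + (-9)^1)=-8484581 /10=-848458.10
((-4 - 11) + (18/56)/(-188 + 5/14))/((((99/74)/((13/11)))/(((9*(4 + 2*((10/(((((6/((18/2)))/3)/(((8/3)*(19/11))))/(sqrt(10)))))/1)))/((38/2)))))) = -245915280*sqrt(10)/94501 - 4098588/163229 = -8254.15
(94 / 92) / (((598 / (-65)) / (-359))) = 84365 / 2116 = 39.87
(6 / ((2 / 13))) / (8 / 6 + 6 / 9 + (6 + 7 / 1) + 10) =39 / 25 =1.56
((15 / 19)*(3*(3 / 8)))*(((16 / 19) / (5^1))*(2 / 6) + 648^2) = 134631738 / 361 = 372941.10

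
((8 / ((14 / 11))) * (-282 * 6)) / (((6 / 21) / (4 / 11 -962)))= 35795952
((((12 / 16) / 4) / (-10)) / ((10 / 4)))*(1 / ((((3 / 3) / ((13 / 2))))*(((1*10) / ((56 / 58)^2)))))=-0.00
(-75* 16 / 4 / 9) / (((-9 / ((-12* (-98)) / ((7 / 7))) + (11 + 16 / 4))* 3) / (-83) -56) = 3253600 / 5518941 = 0.59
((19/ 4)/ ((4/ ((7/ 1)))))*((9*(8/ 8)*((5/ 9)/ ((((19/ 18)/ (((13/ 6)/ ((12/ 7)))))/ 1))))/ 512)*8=3185/ 4096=0.78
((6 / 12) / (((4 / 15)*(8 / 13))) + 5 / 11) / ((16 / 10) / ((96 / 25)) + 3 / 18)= 7395 / 1232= 6.00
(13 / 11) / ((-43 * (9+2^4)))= -13 / 11825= -0.00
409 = 409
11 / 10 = 1.10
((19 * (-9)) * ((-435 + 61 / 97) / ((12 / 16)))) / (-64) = -1200819 / 776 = -1547.45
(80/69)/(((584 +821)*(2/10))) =80/19389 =0.00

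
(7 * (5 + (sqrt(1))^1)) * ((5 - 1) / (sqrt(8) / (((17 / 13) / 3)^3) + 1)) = -579301656 / 4017973217 + 13988843856 * sqrt(2) / 4017973217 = 4.78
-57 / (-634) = 57 / 634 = 0.09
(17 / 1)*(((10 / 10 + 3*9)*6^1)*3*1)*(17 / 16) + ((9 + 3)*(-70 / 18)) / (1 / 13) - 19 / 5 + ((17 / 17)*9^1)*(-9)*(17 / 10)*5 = 117068 / 15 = 7804.53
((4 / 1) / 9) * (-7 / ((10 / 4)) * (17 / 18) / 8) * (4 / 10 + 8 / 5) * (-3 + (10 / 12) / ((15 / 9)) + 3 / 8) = 2023 / 3240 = 0.62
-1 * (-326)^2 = -106276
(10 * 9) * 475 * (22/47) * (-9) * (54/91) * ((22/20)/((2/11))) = -2765352150/4277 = -646563.51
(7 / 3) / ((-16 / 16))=-7 / 3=-2.33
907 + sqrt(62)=914.87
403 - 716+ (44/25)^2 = -193689/625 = -309.90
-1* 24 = -24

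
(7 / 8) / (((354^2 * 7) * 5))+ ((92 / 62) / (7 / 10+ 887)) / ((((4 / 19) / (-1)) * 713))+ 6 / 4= 1.50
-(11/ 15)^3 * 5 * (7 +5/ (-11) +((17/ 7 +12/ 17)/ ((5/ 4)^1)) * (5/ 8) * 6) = -842039/ 26775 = -31.45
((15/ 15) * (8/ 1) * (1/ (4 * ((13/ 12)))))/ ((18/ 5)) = 20/ 39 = 0.51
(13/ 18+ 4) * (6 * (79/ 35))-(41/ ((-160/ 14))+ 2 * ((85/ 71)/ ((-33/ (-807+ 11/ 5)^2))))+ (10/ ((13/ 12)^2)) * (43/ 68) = 35485581823451/ 753921168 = 47068.03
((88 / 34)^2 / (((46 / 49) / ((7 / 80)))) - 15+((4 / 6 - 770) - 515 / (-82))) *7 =-22246375781 / 4087905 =-5442.00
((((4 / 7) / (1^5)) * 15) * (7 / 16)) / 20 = 3 / 16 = 0.19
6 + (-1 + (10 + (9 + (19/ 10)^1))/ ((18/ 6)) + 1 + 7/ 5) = 431/ 30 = 14.37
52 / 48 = 13 / 12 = 1.08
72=72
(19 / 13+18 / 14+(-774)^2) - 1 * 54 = 54511252 / 91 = 599024.75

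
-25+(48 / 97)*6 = -2137 / 97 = -22.03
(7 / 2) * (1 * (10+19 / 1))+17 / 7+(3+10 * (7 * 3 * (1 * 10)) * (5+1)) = 177897 / 14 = 12706.93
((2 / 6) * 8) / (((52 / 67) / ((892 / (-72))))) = -14941 / 351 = -42.57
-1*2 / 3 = -2 / 3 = -0.67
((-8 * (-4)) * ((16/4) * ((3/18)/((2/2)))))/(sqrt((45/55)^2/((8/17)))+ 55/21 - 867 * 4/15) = -52041848320/557599283543 - 46569600 * sqrt(34)/557599283543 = -0.09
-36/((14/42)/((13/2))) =-702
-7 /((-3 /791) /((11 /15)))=60907 /45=1353.49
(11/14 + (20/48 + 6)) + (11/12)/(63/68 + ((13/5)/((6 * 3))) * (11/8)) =9273935/1156764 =8.02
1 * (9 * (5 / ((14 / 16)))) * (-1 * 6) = -2160 / 7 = -308.57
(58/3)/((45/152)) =8816/135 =65.30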